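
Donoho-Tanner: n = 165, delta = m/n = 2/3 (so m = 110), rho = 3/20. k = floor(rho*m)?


m = 2/3*165 = 110.
rho = 3/20.
rho*m = 3/20*110 = 16.5.
k = floor(16.5) = 16.

16


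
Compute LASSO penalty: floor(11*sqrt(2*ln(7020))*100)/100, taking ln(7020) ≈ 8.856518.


ln(7020) ≈ 8.856518.
2*ln(n) ≈ 17.713036.
sqrt(2*ln(n)) ≈ sqrt(17.713036) ≈ 4.208686.
lambda ≈ 11*4.208686 = 46.295546.
floor(lambda*100)/100 = 46.29.

46.29


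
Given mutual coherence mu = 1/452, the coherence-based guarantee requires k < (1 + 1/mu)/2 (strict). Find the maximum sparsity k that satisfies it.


1/mu = 452.
1 + 1/mu = 453.
(1 + 1/mu)/2 = 226.5 is not an integer, so k_max = floor(226.5) = 226.

226


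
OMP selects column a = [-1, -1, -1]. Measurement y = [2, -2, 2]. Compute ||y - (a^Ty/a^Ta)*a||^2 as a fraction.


a^T a = 3.
a^T y = -2.
coeff = -2/3 = -2/3.
||r||^2 = 32/3.

32/3


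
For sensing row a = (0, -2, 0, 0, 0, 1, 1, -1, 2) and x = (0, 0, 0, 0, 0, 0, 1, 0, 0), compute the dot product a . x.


Non-zero terms: ['1*1']
Products: [1]
y = sum = 1.

1


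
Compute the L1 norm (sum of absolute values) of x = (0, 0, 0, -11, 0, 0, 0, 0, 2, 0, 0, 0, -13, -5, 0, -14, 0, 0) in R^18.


Non-zero entries: [(3, -11), (8, 2), (12, -13), (13, -5), (15, -14)]
Absolute values: [11, 2, 13, 5, 14]
||x||_1 = sum = 45.

45


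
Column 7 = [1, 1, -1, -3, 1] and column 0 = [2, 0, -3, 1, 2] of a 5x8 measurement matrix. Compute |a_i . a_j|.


Inner product: 1*2 + 1*0 + -1*-3 + -3*1 + 1*2
Products: [2, 0, 3, -3, 2]
Sum = 4.
|dot| = 4.

4


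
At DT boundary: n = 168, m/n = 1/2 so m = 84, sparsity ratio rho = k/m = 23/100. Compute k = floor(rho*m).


m = 1/2*168 = 84.
rho = 23/100.
rho*m = 23/100*84 = 19.32.
k = floor(19.32) = 19.

19


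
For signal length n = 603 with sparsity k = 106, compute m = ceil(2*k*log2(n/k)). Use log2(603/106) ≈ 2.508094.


log2(n/k) = log2(603/106) ≈ 2.508094.
2*k*log2(n/k) ≈ 2*106*2.508094 = 531.715928.
m = ceil(531.715928) = 532.

532


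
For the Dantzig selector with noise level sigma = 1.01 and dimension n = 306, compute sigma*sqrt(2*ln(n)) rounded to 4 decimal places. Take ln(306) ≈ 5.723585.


ln(306) ≈ 5.723585.
2*ln(n) ≈ 11.44717.
sqrt(2*ln(n)) ≈ sqrt(11.44717) ≈ 3.383367.
threshold ≈ 1.01*3.383367 = 3.41720067 ≈ 3.4172.

3.4172


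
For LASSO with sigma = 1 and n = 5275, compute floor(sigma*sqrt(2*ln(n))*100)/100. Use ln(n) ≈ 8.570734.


ln(5275) ≈ 8.570734.
2*ln(n) ≈ 17.141468.
sqrt(2*ln(n)) ≈ sqrt(17.141468) ≈ 4.140226.
lambda ≈ 1*4.140226 = 4.140226.
floor(lambda*100)/100 = 4.14.

4.14


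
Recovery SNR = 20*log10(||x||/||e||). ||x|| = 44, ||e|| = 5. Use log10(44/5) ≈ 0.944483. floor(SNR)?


||x||/||e|| = 44/5.
log10(44/5) ≈ 0.944483.
20*log10(||x||/||e||) ≈ 20*0.944483 = 18.88966.
floor(18.88966) = 18.

18


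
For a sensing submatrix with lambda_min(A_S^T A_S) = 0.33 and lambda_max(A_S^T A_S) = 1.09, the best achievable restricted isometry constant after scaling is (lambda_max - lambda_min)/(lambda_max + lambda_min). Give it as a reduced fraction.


lambda_max - lambda_min = 1.09 - 0.33 = 0.76.
lambda_max + lambda_min = 1.09 + 0.33 = 1.42.
delta = 0.76/1.42 = 76/142 = 38/71.

38/71


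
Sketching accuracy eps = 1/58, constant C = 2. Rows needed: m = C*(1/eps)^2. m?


1/eps = 58.
(1/eps)^2 = 3364.
m = 2*3364 = 6728.

6728


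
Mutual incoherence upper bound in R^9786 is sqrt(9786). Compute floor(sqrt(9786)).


98^2 = 9604 <= 9786 < 9801 = 99^2, so 98 <= sqrt(9786) < 99.
floor(sqrt(9786)) = 98.

98


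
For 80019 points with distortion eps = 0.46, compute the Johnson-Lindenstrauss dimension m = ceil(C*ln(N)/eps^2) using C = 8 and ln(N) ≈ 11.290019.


ln(80019) ≈ 11.290019.
eps^2 = 0.46^2 = 0.2116.
C*ln(N)/eps^2 ≈ 8*11.290019/0.2116 ≈ 426.8438.
m = ceil(426.8438) = 427.

427


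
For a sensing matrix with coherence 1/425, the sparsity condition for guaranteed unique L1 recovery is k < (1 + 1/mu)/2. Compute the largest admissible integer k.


1/mu = 425.
1 + 1/mu = 426.
(1 + 1/mu)/2 = 213 is an integer and the inequality is strict, so k_max = 213 - 1 = 212.

212


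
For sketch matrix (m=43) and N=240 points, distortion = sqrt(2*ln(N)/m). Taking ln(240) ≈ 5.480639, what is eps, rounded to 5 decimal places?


ln(240) ≈ 5.480639.
2*ln(N)/m ≈ 2*5.480639/43 ≈ 0.25491344.
eps = sqrt(0.25491344) ≈ 0.5048895 ≈ 0.50489.

0.50489


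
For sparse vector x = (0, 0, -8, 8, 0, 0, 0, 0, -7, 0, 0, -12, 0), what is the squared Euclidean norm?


Non-zero entries: [(2, -8), (3, 8), (8, -7), (11, -12)]
Squares: [64, 64, 49, 144]
||x||_2^2 = sum = 321.

321


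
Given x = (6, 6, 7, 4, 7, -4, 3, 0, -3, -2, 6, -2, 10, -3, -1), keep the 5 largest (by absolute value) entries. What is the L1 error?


Sorted |x_i| descending: [10, 7, 7, 6, 6, 6, 4, 4, 3, 3, 3, 2, 2, 1, 0]
Keep top 5: [10, 7, 7, 6, 6]
Tail entries: [6, 4, 4, 3, 3, 3, 2, 2, 1, 0]
L1 error = sum of tail = 28.

28


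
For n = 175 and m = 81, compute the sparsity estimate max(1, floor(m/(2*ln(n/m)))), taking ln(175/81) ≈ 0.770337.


n/m = 175/81.
ln(n/m) ≈ 0.770337.
2*ln(n/m) ≈ 1.540674.
m/(2*ln(n/m)) ≈ 81/1.540674 ≈ 52.5744.
floor = 52.
k_max = max(1, 52) = 52.

52


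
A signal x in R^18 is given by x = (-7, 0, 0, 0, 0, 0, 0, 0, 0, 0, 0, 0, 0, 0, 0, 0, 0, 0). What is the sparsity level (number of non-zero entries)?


Non-zero positions: [0].
Sparsity = 1.

1


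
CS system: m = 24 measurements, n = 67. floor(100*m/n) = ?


100*m/n = 100*24/67 ≈ 35.8209.
floor = 35.

35


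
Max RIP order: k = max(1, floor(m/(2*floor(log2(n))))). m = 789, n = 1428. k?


floor(log2(1428)) = 10.
2*10 = 20.
m/(2*floor(log2(n))) = 789/20 ≈ 39.45.
floor = 39.
k = max(1, 39) = 39.

39


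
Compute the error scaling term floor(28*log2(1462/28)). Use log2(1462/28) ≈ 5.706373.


log2(n/k) = log2(1462/28) ≈ 5.706373.
k*log2(n/k) ≈ 28*5.706373 = 159.778444.
floor(159.778444) = 159.

159


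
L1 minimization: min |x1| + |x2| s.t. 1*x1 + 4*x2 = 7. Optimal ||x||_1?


Axis intercepts:
  x1 = 7, x2 = 0: L1 = 7
  x1 = 0, x2 = 7/4: L1 = 7/4
x* = (0, 7/4)
||x*||_1 = 7/4.

7/4


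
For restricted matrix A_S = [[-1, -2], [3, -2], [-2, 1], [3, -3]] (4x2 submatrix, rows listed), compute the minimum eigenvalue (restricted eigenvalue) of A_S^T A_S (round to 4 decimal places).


A_S^T A_S = [[23, -15], [-15, 18]].
trace = 41.
det = 189.
disc = trace^2 - 4*det = 1681 - 4*189 = 925.
sqrt(925) ≈ 30.413813.
lam_min = (41 - sqrt(925))/2 ≈ (41 - 30.413813)/2 = 5.2930935 ≈ 5.2931.

5.2931


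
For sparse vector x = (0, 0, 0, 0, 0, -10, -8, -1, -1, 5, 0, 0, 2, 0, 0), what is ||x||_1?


Non-zero entries: [(5, -10), (6, -8), (7, -1), (8, -1), (9, 5), (12, 2)]
Absolute values: [10, 8, 1, 1, 5, 2]
||x||_1 = sum = 27.

27


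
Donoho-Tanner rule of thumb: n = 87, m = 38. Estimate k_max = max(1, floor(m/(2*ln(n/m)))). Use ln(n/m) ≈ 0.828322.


n/m = 87/38.
ln(n/m) ≈ 0.828322.
2*ln(n/m) ≈ 1.656644.
m/(2*ln(n/m)) ≈ 38/1.656644 ≈ 22.9379.
floor = 22.
k_max = max(1, 22) = 22.

22


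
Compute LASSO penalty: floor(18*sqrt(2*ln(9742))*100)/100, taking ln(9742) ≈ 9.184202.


ln(9742) ≈ 9.184202.
2*ln(n) ≈ 18.368404.
sqrt(2*ln(n)) ≈ sqrt(18.368404) ≈ 4.285838.
lambda ≈ 18*4.285838 = 77.145084.
floor(lambda*100)/100 = 77.14.

77.14


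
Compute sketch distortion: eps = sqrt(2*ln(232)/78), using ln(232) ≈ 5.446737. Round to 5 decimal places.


ln(232) ≈ 5.446737.
2*ln(N)/m ≈ 2*5.446737/78 ≈ 0.13965992.
eps = sqrt(0.13965992) ≈ 0.373711 ≈ 0.37371.

0.37371


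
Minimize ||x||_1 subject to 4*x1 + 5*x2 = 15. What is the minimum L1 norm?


Axis intercepts:
  x1 = 15/4, x2 = 0: L1 = 15/4
  x1 = 0, x2 = 3: L1 = 3
x* = (0, 3)
||x*||_1 = 3.

3


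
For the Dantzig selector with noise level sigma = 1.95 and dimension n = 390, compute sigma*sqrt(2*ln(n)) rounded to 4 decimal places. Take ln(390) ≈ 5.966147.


ln(390) ≈ 5.966147.
2*ln(n) ≈ 11.932294.
sqrt(2*ln(n)) ≈ sqrt(11.932294) ≈ 3.454315.
threshold ≈ 1.95*3.454315 = 6.73591425 ≈ 6.7359.

6.7359


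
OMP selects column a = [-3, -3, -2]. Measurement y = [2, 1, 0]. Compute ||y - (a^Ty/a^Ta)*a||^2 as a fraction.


a^T a = 22.
a^T y = -9.
coeff = -9/22 = -9/22.
||r||^2 = 29/22.

29/22


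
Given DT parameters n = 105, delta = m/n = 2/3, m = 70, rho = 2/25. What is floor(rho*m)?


m = 2/3*105 = 70.
rho = 2/25.
rho*m = 2/25*70 = 5.6.
k = floor(5.6) = 5.

5


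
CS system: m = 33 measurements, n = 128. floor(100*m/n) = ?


100*m/n = 100*33/128 ≈ 25.7812.
floor = 25.

25


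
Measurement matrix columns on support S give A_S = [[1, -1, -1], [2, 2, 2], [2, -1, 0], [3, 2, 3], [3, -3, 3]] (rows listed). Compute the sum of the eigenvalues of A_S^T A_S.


Sum of eigenvalues of A_S^T A_S = trace(A_S^T A_S) = sum of squared column norms of A_S.
A_S^T A_S diagonal: [27, 19, 23].
trace = 27 + 19 + 23 = 69.

69


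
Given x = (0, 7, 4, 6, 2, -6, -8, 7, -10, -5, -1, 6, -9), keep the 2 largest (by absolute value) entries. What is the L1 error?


Sorted |x_i| descending: [10, 9, 8, 7, 7, 6, 6, 6, 5, 4, 2, 1, 0]
Keep top 2: [10, 9]
Tail entries: [8, 7, 7, 6, 6, 6, 5, 4, 2, 1, 0]
L1 error = sum of tail = 52.

52


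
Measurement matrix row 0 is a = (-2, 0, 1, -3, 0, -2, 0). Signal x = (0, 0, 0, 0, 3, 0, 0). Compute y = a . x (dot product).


Non-zero terms: ['0*3']
Products: [0]
y = sum = 0.

0


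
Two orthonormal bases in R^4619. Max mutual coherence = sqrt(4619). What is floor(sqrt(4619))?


67^2 = 4489 <= 4619 < 4624 = 68^2, so 67 <= sqrt(4619) < 68.
floor(sqrt(4619)) = 67.

67


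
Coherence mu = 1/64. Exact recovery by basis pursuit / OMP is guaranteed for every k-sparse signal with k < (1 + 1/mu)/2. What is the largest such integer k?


1/mu = 64.
1 + 1/mu = 65.
(1 + 1/mu)/2 = 32.5 is not an integer, so k_max = floor(32.5) = 32.

32


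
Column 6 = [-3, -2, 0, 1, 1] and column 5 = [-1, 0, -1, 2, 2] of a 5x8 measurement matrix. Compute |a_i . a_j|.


Inner product: -3*-1 + -2*0 + 0*-1 + 1*2 + 1*2
Products: [3, 0, 0, 2, 2]
Sum = 7.
|dot| = 7.

7


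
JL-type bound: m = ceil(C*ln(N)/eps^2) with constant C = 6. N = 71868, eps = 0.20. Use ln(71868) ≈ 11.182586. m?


ln(71868) ≈ 11.182586.
eps^2 = 0.20^2 = 0.04.
C*ln(N)/eps^2 ≈ 6*11.182586/0.04 ≈ 1677.3879.
m = ceil(1677.3879) = 1678.

1678


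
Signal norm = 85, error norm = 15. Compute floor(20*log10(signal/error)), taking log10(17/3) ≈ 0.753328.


||x||/||e|| = 85/15 = 17/3.
log10(17/3) ≈ 0.753328.
20*log10(||x||/||e||) ≈ 20*0.753328 = 15.06656.
floor(15.06656) = 15.

15


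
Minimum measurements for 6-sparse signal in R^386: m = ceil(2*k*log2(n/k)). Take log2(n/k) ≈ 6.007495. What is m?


log2(n/k) = log2(386/6) ≈ 6.007495.
2*k*log2(n/k) ≈ 2*6*6.007495 = 72.08994.
m = ceil(72.08994) = 73.

73


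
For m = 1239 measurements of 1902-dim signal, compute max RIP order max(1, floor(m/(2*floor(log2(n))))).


floor(log2(1902)) = 10.
2*10 = 20.
m/(2*floor(log2(n))) = 1239/20 ≈ 61.95.
floor = 61.
k = max(1, 61) = 61.

61


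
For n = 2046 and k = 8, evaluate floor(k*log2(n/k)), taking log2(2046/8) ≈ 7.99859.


log2(n/k) = log2(2046/8) ≈ 7.99859.
k*log2(n/k) ≈ 8*7.99859 = 63.98872.
floor(63.98872) = 63.

63


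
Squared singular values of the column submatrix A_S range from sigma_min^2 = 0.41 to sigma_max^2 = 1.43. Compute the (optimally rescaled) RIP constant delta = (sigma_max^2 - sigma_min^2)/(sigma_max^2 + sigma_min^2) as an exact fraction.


lambda_max - lambda_min = 1.43 - 0.41 = 1.02.
lambda_max + lambda_min = 1.43 + 0.41 = 1.84.
delta = 1.02/1.84 = 102/184 = 51/92.

51/92


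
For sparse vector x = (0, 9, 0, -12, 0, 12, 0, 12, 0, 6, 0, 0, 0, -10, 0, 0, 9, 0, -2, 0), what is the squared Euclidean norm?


Non-zero entries: [(1, 9), (3, -12), (5, 12), (7, 12), (9, 6), (13, -10), (16, 9), (18, -2)]
Squares: [81, 144, 144, 144, 36, 100, 81, 4]
||x||_2^2 = sum = 734.

734


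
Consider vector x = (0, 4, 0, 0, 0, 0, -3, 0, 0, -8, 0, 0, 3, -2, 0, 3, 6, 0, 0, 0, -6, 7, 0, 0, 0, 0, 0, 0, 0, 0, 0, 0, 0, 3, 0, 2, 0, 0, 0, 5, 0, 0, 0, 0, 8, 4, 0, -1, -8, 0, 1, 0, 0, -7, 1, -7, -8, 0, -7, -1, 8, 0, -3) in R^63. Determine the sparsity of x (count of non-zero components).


Non-zero positions: [1, 6, 9, 12, 13, 15, 16, 20, 21, 33, 35, 39, 44, 45, 47, 48, 50, 53, 54, 55, 56, 58, 59, 60, 62].
Sparsity = 25.

25


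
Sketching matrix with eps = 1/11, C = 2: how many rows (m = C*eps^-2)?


1/eps = 11.
(1/eps)^2 = 121.
m = 2*121 = 242.

242


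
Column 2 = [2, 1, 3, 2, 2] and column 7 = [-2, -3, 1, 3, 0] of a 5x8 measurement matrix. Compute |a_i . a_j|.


Inner product: 2*-2 + 1*-3 + 3*1 + 2*3 + 2*0
Products: [-4, -3, 3, 6, 0]
Sum = 2.
|dot| = 2.

2


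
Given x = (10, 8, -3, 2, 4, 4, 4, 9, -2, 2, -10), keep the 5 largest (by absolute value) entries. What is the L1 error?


Sorted |x_i| descending: [10, 10, 9, 8, 4, 4, 4, 3, 2, 2, 2]
Keep top 5: [10, 10, 9, 8, 4]
Tail entries: [4, 4, 3, 2, 2, 2]
L1 error = sum of tail = 17.

17


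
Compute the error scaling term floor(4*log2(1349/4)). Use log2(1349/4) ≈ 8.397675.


log2(n/k) = log2(1349/4) ≈ 8.397675.
k*log2(n/k) ≈ 4*8.397675 = 33.5907.
floor(33.5907) = 33.

33


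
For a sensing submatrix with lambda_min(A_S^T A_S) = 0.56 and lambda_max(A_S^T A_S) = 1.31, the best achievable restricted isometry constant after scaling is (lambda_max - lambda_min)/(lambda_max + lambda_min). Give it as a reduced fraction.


lambda_max - lambda_min = 1.31 - 0.56 = 0.75.
lambda_max + lambda_min = 1.31 + 0.56 = 1.87.
delta = 0.75/1.87 = 75/187.

75/187


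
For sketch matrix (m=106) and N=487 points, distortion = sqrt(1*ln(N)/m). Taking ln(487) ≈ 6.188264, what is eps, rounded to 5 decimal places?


ln(487) ≈ 6.188264.
1*ln(N)/m ≈ 1*6.188264/106 ≈ 0.05837985.
eps = sqrt(0.05837985) ≈ 0.2416192 ≈ 0.24162.

0.24162


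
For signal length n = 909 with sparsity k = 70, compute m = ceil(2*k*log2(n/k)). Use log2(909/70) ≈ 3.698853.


log2(n/k) = log2(909/70) ≈ 3.698853.
2*k*log2(n/k) ≈ 2*70*3.698853 = 517.83942.
m = ceil(517.83942) = 518.

518


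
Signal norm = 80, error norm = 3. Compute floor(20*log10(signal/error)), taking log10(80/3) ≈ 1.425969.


||x||/||e|| = 80/3.
log10(80/3) ≈ 1.425969.
20*log10(||x||/||e||) ≈ 20*1.425969 = 28.51938.
floor(28.51938) = 28.

28


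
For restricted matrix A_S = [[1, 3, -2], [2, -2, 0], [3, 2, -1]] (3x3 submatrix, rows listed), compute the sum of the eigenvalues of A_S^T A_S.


Sum of eigenvalues of A_S^T A_S = trace(A_S^T A_S) = sum of squared column norms of A_S.
A_S^T A_S diagonal: [14, 17, 5].
trace = 14 + 17 + 5 = 36.

36


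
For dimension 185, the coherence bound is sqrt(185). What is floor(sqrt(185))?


13^2 = 169 <= 185 < 196 = 14^2, so 13 <= sqrt(185) < 14.
floor(sqrt(185)) = 13.

13


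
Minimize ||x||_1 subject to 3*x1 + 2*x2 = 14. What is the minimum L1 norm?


Axis intercepts:
  x1 = 14/3, x2 = 0: L1 = 14/3
  x1 = 0, x2 = 7: L1 = 7
x* = (14/3, 0)
||x*||_1 = 14/3.

14/3


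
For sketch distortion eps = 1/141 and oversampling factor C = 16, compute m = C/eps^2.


1/eps = 141.
(1/eps)^2 = 19881.
m = 16*19881 = 318096.

318096


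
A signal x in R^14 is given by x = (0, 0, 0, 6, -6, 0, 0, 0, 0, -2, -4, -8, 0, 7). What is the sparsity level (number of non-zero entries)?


Non-zero positions: [3, 4, 9, 10, 11, 13].
Sparsity = 6.

6


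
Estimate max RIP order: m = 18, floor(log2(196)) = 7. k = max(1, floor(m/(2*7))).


floor(log2(196)) = 7.
2*7 = 14.
m/(2*floor(log2(n))) = 18/14 ≈ 1.2857.
floor = 1.
k = max(1, 1) = 1.

1


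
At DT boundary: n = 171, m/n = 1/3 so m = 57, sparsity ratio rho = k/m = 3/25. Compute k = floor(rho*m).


m = 1/3*171 = 57.
rho = 3/25.
rho*m = 3/25*57 = 6.84.
k = floor(6.84) = 6.

6


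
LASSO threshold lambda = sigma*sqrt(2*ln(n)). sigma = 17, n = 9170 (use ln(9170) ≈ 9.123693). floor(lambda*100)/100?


ln(9170) ≈ 9.123693.
2*ln(n) ≈ 18.247386.
sqrt(2*ln(n)) ≈ sqrt(18.247386) ≈ 4.271696.
lambda ≈ 17*4.271696 = 72.618832.
floor(lambda*100)/100 = 72.61.

72.61


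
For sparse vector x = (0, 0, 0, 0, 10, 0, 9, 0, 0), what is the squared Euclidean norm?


Non-zero entries: [(4, 10), (6, 9)]
Squares: [100, 81]
||x||_2^2 = sum = 181.

181


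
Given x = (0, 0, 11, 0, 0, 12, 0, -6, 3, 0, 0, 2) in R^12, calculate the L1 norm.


Non-zero entries: [(2, 11), (5, 12), (7, -6), (8, 3), (11, 2)]
Absolute values: [11, 12, 6, 3, 2]
||x||_1 = sum = 34.

34


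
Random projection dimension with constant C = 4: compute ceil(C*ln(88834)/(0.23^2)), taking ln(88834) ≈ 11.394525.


ln(88834) ≈ 11.394525.
eps^2 = 0.23^2 = 0.0529.
C*ln(N)/eps^2 ≈ 4*11.394525/0.0529 ≈ 861.5898.
m = ceil(861.5898) = 862.

862


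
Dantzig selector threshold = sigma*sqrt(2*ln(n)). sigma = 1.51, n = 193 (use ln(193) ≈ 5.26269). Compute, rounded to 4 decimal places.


ln(193) ≈ 5.26269.
2*ln(n) ≈ 10.52538.
sqrt(2*ln(n)) ≈ sqrt(10.52538) ≈ 3.244284.
threshold ≈ 1.51*3.244284 = 4.89886884 ≈ 4.8989.

4.8989


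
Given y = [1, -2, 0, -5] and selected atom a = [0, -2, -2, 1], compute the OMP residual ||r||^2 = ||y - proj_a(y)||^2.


a^T a = 9.
a^T y = -1.
coeff = -1/9 = -1/9.
||r||^2 = 269/9.

269/9


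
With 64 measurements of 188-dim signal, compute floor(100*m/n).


100*m/n = 100*64/188 ≈ 34.0426.
floor = 34.

34


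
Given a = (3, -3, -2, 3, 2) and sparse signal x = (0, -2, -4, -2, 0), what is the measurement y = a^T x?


Non-zero terms: ['-3*-2', '-2*-4', '3*-2']
Products: [6, 8, -6]
y = sum = 8.

8


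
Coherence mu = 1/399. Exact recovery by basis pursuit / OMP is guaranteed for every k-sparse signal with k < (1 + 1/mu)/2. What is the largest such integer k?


1/mu = 399.
1 + 1/mu = 400.
(1 + 1/mu)/2 = 200 is an integer and the inequality is strict, so k_max = 200 - 1 = 199.

199


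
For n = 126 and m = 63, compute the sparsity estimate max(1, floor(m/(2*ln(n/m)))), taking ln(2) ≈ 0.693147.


n/m = 126/63 = 2.
ln(n/m) ≈ 0.693147.
2*ln(n/m) ≈ 1.386294.
m/(2*ln(n/m)) ≈ 63/1.386294 ≈ 45.4449.
floor = 45.
k_max = max(1, 45) = 45.

45


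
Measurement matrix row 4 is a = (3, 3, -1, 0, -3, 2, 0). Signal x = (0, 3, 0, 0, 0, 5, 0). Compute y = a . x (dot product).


Non-zero terms: ['3*3', '2*5']
Products: [9, 10]
y = sum = 19.

19


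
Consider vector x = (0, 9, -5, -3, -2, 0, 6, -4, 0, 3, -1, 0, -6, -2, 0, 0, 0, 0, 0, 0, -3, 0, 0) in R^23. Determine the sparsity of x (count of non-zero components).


Non-zero positions: [1, 2, 3, 4, 6, 7, 9, 10, 12, 13, 20].
Sparsity = 11.

11


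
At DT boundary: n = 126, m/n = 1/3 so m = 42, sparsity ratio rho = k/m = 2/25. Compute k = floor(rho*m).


m = 1/3*126 = 42.
rho = 2/25.
rho*m = 2/25*42 = 3.36.
k = floor(3.36) = 3.

3


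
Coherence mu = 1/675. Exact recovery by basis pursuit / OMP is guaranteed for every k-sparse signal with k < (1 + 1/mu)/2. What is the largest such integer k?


1/mu = 675.
1 + 1/mu = 676.
(1 + 1/mu)/2 = 338 is an integer and the inequality is strict, so k_max = 338 - 1 = 337.

337


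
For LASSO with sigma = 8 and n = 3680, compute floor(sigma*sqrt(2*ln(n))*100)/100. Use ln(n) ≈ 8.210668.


ln(3680) ≈ 8.210668.
2*ln(n) ≈ 16.421336.
sqrt(2*ln(n)) ≈ sqrt(16.421336) ≈ 4.052325.
lambda ≈ 8*4.052325 = 32.4186.
floor(lambda*100)/100 = 32.41.

32.41


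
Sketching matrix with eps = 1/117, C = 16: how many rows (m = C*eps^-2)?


1/eps = 117.
(1/eps)^2 = 13689.
m = 16*13689 = 219024.

219024


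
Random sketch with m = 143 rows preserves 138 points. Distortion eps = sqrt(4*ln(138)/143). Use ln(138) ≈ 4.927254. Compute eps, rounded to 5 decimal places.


ln(138) ≈ 4.927254.
4*ln(N)/m ≈ 4*4.927254/143 ≈ 0.13782529.
eps = sqrt(0.13782529) ≈ 0.3712483 ≈ 0.37125.

0.37125


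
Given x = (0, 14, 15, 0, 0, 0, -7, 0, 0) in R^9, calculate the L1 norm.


Non-zero entries: [(1, 14), (2, 15), (6, -7)]
Absolute values: [14, 15, 7]
||x||_1 = sum = 36.

36


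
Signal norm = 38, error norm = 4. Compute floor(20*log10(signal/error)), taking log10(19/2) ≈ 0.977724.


||x||/||e|| = 38/4 = 19/2.
log10(19/2) ≈ 0.977724.
20*log10(||x||/||e||) ≈ 20*0.977724 = 19.55448.
floor(19.55448) = 19.

19


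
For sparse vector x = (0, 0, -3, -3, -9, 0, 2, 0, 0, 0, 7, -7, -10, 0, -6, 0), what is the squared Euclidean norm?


Non-zero entries: [(2, -3), (3, -3), (4, -9), (6, 2), (10, 7), (11, -7), (12, -10), (14, -6)]
Squares: [9, 9, 81, 4, 49, 49, 100, 36]
||x||_2^2 = sum = 337.

337


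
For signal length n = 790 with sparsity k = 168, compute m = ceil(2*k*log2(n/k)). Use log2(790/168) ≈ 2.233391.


log2(n/k) = log2(790/168) ≈ 2.233391.
2*k*log2(n/k) ≈ 2*168*2.233391 = 750.419376.
m = ceil(750.419376) = 751.

751


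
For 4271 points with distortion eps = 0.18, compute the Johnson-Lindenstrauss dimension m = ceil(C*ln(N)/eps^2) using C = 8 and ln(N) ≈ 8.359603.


ln(4271) ≈ 8.359603.
eps^2 = 0.18^2 = 0.0324.
C*ln(N)/eps^2 ≈ 8*8.359603/0.0324 ≈ 2064.0995.
m = ceil(2064.0995) = 2065.

2065


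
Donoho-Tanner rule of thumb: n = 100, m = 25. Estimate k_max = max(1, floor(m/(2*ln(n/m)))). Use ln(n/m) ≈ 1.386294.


n/m = 100/25 = 4.
ln(n/m) ≈ 1.386294.
2*ln(n/m) ≈ 2.772588.
m/(2*ln(n/m)) ≈ 25/2.772588 ≈ 9.0168.
floor = 9.
k_max = max(1, 9) = 9.

9


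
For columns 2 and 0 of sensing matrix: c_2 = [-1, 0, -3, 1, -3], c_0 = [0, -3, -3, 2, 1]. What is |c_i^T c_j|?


Inner product: -1*0 + 0*-3 + -3*-3 + 1*2 + -3*1
Products: [0, 0, 9, 2, -3]
Sum = 8.
|dot| = 8.

8


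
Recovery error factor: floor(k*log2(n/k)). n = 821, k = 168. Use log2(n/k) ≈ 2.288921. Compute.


log2(n/k) = log2(821/168) ≈ 2.288921.
k*log2(n/k) ≈ 168*2.288921 = 384.538728.
floor(384.538728) = 384.

384


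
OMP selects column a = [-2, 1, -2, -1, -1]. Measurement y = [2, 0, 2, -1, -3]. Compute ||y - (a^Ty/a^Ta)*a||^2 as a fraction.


a^T a = 11.
a^T y = -4.
coeff = -4/11 = -4/11.
||r||^2 = 182/11.

182/11


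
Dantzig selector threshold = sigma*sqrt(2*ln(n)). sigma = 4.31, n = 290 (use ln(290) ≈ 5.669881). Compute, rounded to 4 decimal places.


ln(290) ≈ 5.669881.
2*ln(n) ≈ 11.339762.
sqrt(2*ln(n)) ≈ sqrt(11.339762) ≈ 3.367456.
threshold ≈ 4.31*3.367456 = 14.51373536 ≈ 14.5137.

14.5137


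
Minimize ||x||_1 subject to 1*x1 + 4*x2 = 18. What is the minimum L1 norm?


Axis intercepts:
  x1 = 18, x2 = 0: L1 = 18
  x1 = 0, x2 = 9/2: L1 = 9/2
x* = (0, 9/2)
||x*||_1 = 9/2.

9/2


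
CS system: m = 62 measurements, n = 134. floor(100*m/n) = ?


100*m/n = 100*62/134 ≈ 46.2687.
floor = 46.

46


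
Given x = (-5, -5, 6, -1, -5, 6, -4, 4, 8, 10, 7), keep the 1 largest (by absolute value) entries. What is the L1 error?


Sorted |x_i| descending: [10, 8, 7, 6, 6, 5, 5, 5, 4, 4, 1]
Keep top 1: [10]
Tail entries: [8, 7, 6, 6, 5, 5, 5, 4, 4, 1]
L1 error = sum of tail = 51.

51


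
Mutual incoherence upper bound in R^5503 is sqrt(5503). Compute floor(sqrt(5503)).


74^2 = 5476 <= 5503 < 5625 = 75^2, so 74 <= sqrt(5503) < 75.
floor(sqrt(5503)) = 74.

74


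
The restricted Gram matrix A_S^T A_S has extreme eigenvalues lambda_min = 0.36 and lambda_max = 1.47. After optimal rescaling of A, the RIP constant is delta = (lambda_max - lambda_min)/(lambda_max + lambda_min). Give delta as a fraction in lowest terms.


lambda_max - lambda_min = 1.47 - 0.36 = 1.11.
lambda_max + lambda_min = 1.47 + 0.36 = 1.83.
delta = 1.11/1.83 = 111/183 = 37/61.

37/61


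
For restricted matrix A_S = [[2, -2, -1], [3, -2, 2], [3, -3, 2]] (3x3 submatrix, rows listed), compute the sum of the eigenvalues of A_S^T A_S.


Sum of eigenvalues of A_S^T A_S = trace(A_S^T A_S) = sum of squared column norms of A_S.
A_S^T A_S diagonal: [22, 17, 9].
trace = 22 + 17 + 9 = 48.

48


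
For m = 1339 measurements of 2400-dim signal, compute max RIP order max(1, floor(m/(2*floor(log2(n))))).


floor(log2(2400)) = 11.
2*11 = 22.
m/(2*floor(log2(n))) = 1339/22 ≈ 60.8636.
floor = 60.
k = max(1, 60) = 60.

60


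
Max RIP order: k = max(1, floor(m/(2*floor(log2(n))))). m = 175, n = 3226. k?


floor(log2(3226)) = 11.
2*11 = 22.
m/(2*floor(log2(n))) = 175/22 ≈ 7.9545.
floor = 7.
k = max(1, 7) = 7.

7


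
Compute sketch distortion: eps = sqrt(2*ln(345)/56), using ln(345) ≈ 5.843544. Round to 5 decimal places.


ln(345) ≈ 5.843544.
2*ln(N)/m ≈ 2*5.843544/56 ≈ 0.208698.
eps = sqrt(0.208698) ≈ 0.4568348 ≈ 0.45683.

0.45683


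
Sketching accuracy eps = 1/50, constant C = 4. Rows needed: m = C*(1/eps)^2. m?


1/eps = 50.
(1/eps)^2 = 2500.
m = 4*2500 = 10000.

10000


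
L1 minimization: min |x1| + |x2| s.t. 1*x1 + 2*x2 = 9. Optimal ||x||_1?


Axis intercepts:
  x1 = 9, x2 = 0: L1 = 9
  x1 = 0, x2 = 9/2: L1 = 9/2
x* = (0, 9/2)
||x*||_1 = 9/2.

9/2


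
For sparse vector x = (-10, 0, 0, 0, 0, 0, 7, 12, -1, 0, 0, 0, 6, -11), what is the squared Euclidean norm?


Non-zero entries: [(0, -10), (6, 7), (7, 12), (8, -1), (12, 6), (13, -11)]
Squares: [100, 49, 144, 1, 36, 121]
||x||_2^2 = sum = 451.

451


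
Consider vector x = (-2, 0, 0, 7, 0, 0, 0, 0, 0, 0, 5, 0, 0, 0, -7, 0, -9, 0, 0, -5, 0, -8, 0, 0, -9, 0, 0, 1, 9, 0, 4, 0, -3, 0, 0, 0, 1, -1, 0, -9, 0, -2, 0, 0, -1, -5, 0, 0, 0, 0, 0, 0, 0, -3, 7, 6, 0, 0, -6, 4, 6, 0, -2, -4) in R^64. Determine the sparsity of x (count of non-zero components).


Non-zero positions: [0, 3, 10, 14, 16, 19, 21, 24, 27, 28, 30, 32, 36, 37, 39, 41, 44, 45, 53, 54, 55, 58, 59, 60, 62, 63].
Sparsity = 26.

26


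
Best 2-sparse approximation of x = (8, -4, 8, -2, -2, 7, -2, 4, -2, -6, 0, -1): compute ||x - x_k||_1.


Sorted |x_i| descending: [8, 8, 7, 6, 4, 4, 2, 2, 2, 2, 1, 0]
Keep top 2: [8, 8]
Tail entries: [7, 6, 4, 4, 2, 2, 2, 2, 1, 0]
L1 error = sum of tail = 30.

30


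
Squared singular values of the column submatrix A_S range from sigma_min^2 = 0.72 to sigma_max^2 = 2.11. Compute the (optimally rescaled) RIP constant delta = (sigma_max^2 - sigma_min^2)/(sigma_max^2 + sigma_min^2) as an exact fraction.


lambda_max - lambda_min = 2.11 - 0.72 = 1.39.
lambda_max + lambda_min = 2.11 + 0.72 = 2.83.
delta = 1.39/2.83 = 139/283.

139/283


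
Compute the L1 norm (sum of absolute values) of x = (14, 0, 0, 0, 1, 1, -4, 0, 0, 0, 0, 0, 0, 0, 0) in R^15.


Non-zero entries: [(0, 14), (4, 1), (5, 1), (6, -4)]
Absolute values: [14, 1, 1, 4]
||x||_1 = sum = 20.

20


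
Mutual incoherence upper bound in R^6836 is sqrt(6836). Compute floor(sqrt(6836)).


82^2 = 6724 <= 6836 < 6889 = 83^2, so 82 <= sqrt(6836) < 83.
floor(sqrt(6836)) = 82.

82


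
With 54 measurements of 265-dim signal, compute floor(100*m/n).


100*m/n = 100*54/265 ≈ 20.3774.
floor = 20.

20


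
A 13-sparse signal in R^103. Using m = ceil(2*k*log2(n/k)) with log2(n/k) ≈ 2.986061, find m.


log2(n/k) = log2(103/13) ≈ 2.986061.
2*k*log2(n/k) ≈ 2*13*2.986061 = 77.637586.
m = ceil(77.637586) = 78.

78


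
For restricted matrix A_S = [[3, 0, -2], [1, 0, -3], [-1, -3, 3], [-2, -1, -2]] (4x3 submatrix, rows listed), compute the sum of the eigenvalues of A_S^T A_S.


Sum of eigenvalues of A_S^T A_S = trace(A_S^T A_S) = sum of squared column norms of A_S.
A_S^T A_S diagonal: [15, 10, 26].
trace = 15 + 10 + 26 = 51.

51


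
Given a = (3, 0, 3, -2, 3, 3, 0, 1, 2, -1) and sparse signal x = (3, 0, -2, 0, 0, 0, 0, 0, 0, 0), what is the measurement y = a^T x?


Non-zero terms: ['3*3', '3*-2']
Products: [9, -6]
y = sum = 3.

3


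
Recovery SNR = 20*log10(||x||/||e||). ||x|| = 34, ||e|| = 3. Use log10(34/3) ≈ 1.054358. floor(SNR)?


||x||/||e|| = 34/3.
log10(34/3) ≈ 1.054358.
20*log10(||x||/||e||) ≈ 20*1.054358 = 21.08716.
floor(21.08716) = 21.

21


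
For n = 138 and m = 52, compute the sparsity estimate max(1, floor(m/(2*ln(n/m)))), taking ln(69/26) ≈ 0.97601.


n/m = 138/52 = 69/26.
ln(n/m) ≈ 0.97601.
2*ln(n/m) ≈ 1.95202.
m/(2*ln(n/m)) ≈ 52/1.95202 ≈ 26.6391.
floor = 26.
k_max = max(1, 26) = 26.

26


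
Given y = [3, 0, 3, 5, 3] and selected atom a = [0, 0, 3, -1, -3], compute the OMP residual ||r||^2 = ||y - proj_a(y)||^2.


a^T a = 19.
a^T y = -5.
coeff = -5/19 = -5/19.
||r||^2 = 963/19.

963/19


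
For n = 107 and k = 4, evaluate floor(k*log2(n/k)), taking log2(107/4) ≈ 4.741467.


log2(n/k) = log2(107/4) ≈ 4.741467.
k*log2(n/k) ≈ 4*4.741467 = 18.965868.
floor(18.965868) = 18.

18


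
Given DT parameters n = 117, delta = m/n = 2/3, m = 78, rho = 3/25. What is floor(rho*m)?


m = 2/3*117 = 78.
rho = 3/25.
rho*m = 3/25*78 = 9.36.
k = floor(9.36) = 9.

9


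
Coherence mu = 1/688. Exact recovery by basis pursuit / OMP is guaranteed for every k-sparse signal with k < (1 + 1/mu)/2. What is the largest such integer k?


1/mu = 688.
1 + 1/mu = 689.
(1 + 1/mu)/2 = 344.5 is not an integer, so k_max = floor(344.5) = 344.

344


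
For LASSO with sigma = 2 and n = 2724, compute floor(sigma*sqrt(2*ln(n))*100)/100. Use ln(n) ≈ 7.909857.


ln(2724) ≈ 7.909857.
2*ln(n) ≈ 15.819714.
sqrt(2*ln(n)) ≈ sqrt(15.819714) ≈ 3.9774.
lambda ≈ 2*3.9774 = 7.9548.
floor(lambda*100)/100 = 7.95.

7.95


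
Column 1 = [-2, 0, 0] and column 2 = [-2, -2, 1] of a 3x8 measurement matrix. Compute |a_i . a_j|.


Inner product: -2*-2 + 0*-2 + 0*1
Products: [4, 0, 0]
Sum = 4.
|dot| = 4.

4


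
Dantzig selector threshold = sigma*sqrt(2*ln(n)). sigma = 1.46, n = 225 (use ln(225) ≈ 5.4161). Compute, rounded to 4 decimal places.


ln(225) ≈ 5.4161.
2*ln(n) ≈ 10.8322.
sqrt(2*ln(n)) ≈ sqrt(10.8322) ≈ 3.291231.
threshold ≈ 1.46*3.291231 = 4.80519726 ≈ 4.8052.

4.8052


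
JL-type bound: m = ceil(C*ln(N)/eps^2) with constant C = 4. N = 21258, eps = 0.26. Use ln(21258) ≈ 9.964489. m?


ln(21258) ≈ 9.964489.
eps^2 = 0.26^2 = 0.0676.
C*ln(N)/eps^2 ≈ 4*9.964489/0.0676 ≈ 589.6147.
m = ceil(589.6147) = 590.

590


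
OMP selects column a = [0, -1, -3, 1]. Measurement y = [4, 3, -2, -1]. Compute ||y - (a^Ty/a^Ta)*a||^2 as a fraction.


a^T a = 11.
a^T y = 2.
coeff = 2/11 = 2/11.
||r||^2 = 326/11.

326/11


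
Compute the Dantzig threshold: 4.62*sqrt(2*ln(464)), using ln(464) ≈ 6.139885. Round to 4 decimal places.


ln(464) ≈ 6.139885.
2*ln(n) ≈ 12.27977.
sqrt(2*ln(n)) ≈ sqrt(12.27977) ≈ 3.50425.
threshold ≈ 4.62*3.50425 = 16.189635 ≈ 16.1896.

16.1896


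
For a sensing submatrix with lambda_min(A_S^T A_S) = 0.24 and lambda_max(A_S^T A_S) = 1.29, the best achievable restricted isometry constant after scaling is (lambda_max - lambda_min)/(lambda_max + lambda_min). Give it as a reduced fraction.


lambda_max - lambda_min = 1.29 - 0.24 = 1.05.
lambda_max + lambda_min = 1.29 + 0.24 = 1.53.
delta = 1.05/1.53 = 105/153 = 35/51.

35/51


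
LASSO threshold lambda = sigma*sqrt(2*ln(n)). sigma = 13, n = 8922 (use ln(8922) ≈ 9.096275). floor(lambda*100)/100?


ln(8922) ≈ 9.096275.
2*ln(n) ≈ 18.19255.
sqrt(2*ln(n)) ≈ sqrt(18.19255) ≈ 4.265273.
lambda ≈ 13*4.265273 = 55.448549.
floor(lambda*100)/100 = 55.44.

55.44


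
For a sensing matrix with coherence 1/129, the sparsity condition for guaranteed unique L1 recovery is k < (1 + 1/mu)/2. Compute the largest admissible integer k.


1/mu = 129.
1 + 1/mu = 130.
(1 + 1/mu)/2 = 65 is an integer and the inequality is strict, so k_max = 65 - 1 = 64.

64


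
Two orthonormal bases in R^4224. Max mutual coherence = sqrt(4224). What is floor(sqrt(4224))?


64^2 = 4096 <= 4224 < 4225 = 65^2, so 64 <= sqrt(4224) < 65.
floor(sqrt(4224)) = 64.

64


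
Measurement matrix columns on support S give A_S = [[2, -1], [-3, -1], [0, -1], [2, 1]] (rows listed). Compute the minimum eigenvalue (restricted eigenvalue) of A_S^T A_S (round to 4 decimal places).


A_S^T A_S = [[17, 3], [3, 4]].
trace = 21.
det = 59.
disc = trace^2 - 4*det = 441 - 4*59 = 205.
sqrt(205) ≈ 14.317821.
lam_min = (21 - sqrt(205))/2 ≈ (21 - 14.317821)/2 = 3.3410895 ≈ 3.3411.

3.3411


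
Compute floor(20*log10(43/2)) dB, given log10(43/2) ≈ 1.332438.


||x||/||e|| = 43/2.
log10(43/2) ≈ 1.332438.
20*log10(||x||/||e||) ≈ 20*1.332438 = 26.64876.
floor(26.64876) = 26.

26


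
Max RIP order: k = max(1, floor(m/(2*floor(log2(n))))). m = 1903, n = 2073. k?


floor(log2(2073)) = 11.
2*11 = 22.
m/(2*floor(log2(n))) = 1903/22 ≈ 86.5.
floor = 86.
k = max(1, 86) = 86.

86


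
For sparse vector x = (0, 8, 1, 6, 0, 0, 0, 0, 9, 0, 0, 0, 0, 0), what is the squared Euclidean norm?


Non-zero entries: [(1, 8), (2, 1), (3, 6), (8, 9)]
Squares: [64, 1, 36, 81]
||x||_2^2 = sum = 182.

182


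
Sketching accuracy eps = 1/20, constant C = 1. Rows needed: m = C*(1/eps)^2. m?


1/eps = 20.
(1/eps)^2 = 400.
m = 1*400 = 400.

400


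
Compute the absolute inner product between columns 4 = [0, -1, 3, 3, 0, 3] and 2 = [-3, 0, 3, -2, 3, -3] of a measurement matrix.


Inner product: 0*-3 + -1*0 + 3*3 + 3*-2 + 0*3 + 3*-3
Products: [0, 0, 9, -6, 0, -9]
Sum = -6.
|dot| = 6.

6


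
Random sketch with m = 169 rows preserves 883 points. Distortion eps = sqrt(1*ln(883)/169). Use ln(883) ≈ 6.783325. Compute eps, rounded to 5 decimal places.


ln(883) ≈ 6.783325.
1*ln(N)/m ≈ 1*6.783325/169 ≈ 0.04013802.
eps = sqrt(0.04013802) ≈ 0.2003448 ≈ 0.20034.

0.20034


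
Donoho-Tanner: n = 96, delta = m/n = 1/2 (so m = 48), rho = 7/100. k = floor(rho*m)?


m = 1/2*96 = 48.
rho = 7/100.
rho*m = 7/100*48 = 3.36.
k = floor(3.36) = 3.

3


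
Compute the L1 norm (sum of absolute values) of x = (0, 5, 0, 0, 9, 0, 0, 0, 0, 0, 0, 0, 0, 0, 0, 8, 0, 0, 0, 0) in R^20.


Non-zero entries: [(1, 5), (4, 9), (15, 8)]
Absolute values: [5, 9, 8]
||x||_1 = sum = 22.

22


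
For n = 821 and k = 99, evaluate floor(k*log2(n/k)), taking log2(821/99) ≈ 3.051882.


log2(n/k) = log2(821/99) ≈ 3.051882.
k*log2(n/k) ≈ 99*3.051882 = 302.136318.
floor(302.136318) = 302.

302


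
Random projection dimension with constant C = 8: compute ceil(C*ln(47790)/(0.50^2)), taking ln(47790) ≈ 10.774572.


ln(47790) ≈ 10.774572.
eps^2 = 0.50^2 = 0.25.
C*ln(N)/eps^2 ≈ 8*10.774572/0.25 ≈ 344.7863.
m = ceil(344.7863) = 345.

345


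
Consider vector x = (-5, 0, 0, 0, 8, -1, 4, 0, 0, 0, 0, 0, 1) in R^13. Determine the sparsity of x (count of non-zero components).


Non-zero positions: [0, 4, 5, 6, 12].
Sparsity = 5.

5


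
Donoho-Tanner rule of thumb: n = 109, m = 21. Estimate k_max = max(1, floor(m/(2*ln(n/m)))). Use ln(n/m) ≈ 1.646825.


n/m = 109/21.
ln(n/m) ≈ 1.646825.
2*ln(n/m) ≈ 3.29365.
m/(2*ln(n/m)) ≈ 21/3.29365 ≈ 6.3759.
floor = 6.
k_max = max(1, 6) = 6.

6


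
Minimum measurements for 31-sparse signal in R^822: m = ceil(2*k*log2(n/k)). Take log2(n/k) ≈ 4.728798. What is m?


log2(n/k) = log2(822/31) ≈ 4.728798.
2*k*log2(n/k) ≈ 2*31*4.728798 = 293.185476.
m = ceil(293.185476) = 294.

294


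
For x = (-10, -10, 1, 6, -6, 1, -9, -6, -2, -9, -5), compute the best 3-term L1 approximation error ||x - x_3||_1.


Sorted |x_i| descending: [10, 10, 9, 9, 6, 6, 6, 5, 2, 1, 1]
Keep top 3: [10, 10, 9]
Tail entries: [9, 6, 6, 6, 5, 2, 1, 1]
L1 error = sum of tail = 36.

36


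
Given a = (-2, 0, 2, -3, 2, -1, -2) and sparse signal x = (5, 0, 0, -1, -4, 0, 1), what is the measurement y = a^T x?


Non-zero terms: ['-2*5', '-3*-1', '2*-4', '-2*1']
Products: [-10, 3, -8, -2]
y = sum = -17.

-17


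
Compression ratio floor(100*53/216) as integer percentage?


100*m/n = 100*53/216 ≈ 24.537.
floor = 24.

24


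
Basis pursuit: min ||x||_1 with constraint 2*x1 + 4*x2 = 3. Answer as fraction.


Axis intercepts:
  x1 = 3/2, x2 = 0: L1 = 3/2
  x1 = 0, x2 = 3/4: L1 = 3/4
x* = (0, 3/4)
||x*||_1 = 3/4.

3/4


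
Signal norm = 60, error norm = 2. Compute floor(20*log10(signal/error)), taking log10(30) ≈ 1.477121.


||x||/||e|| = 60/2 = 30.
log10(30) ≈ 1.477121.
20*log10(||x||/||e||) ≈ 20*1.477121 = 29.54242.
floor(29.54242) = 29.

29


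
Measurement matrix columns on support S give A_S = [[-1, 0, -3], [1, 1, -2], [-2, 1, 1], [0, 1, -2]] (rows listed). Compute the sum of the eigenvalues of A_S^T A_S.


Sum of eigenvalues of A_S^T A_S = trace(A_S^T A_S) = sum of squared column norms of A_S.
A_S^T A_S diagonal: [6, 3, 18].
trace = 6 + 3 + 18 = 27.

27


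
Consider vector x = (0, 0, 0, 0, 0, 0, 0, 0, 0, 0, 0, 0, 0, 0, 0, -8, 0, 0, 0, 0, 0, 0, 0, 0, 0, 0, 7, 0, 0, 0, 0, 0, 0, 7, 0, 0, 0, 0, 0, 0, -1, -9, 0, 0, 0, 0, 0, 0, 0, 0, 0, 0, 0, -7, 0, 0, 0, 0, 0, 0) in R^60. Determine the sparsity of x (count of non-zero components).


Non-zero positions: [15, 26, 33, 40, 41, 53].
Sparsity = 6.

6


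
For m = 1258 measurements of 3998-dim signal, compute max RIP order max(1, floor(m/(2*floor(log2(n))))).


floor(log2(3998)) = 11.
2*11 = 22.
m/(2*floor(log2(n))) = 1258/22 ≈ 57.1818.
floor = 57.
k = max(1, 57) = 57.

57


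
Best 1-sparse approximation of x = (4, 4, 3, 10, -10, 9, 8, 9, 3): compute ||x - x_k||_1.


Sorted |x_i| descending: [10, 10, 9, 9, 8, 4, 4, 3, 3]
Keep top 1: [10]
Tail entries: [10, 9, 9, 8, 4, 4, 3, 3]
L1 error = sum of tail = 50.

50


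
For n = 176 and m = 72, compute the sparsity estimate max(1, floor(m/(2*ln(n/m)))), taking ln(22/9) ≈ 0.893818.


n/m = 176/72 = 22/9.
ln(n/m) ≈ 0.893818.
2*ln(n/m) ≈ 1.787636.
m/(2*ln(n/m)) ≈ 72/1.787636 ≈ 40.2767.
floor = 40.
k_max = max(1, 40) = 40.

40


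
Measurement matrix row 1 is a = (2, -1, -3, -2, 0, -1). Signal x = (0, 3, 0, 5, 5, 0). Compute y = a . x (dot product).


Non-zero terms: ['-1*3', '-2*5', '0*5']
Products: [-3, -10, 0]
y = sum = -13.

-13


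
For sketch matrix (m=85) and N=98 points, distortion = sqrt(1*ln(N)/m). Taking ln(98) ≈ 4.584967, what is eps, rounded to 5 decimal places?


ln(98) ≈ 4.584967.
1*ln(N)/m ≈ 1*4.584967/85 ≈ 0.05394079.
eps = sqrt(0.05394079) ≈ 0.2322516 ≈ 0.23225.

0.23225


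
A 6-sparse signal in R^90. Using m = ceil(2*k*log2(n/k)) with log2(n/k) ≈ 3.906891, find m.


log2(n/k) = log2(90/6) ≈ 3.906891.
2*k*log2(n/k) ≈ 2*6*3.906891 = 46.882692.
m = ceil(46.882692) = 47.

47


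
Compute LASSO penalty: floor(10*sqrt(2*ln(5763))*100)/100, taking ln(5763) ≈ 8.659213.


ln(5763) ≈ 8.659213.
2*ln(n) ≈ 17.318426.
sqrt(2*ln(n)) ≈ sqrt(17.318426) ≈ 4.161541.
lambda ≈ 10*4.161541 = 41.61541.
floor(lambda*100)/100 = 41.61.

41.61


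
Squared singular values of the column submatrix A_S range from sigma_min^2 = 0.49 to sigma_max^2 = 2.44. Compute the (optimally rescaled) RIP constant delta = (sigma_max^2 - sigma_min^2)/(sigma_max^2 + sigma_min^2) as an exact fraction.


lambda_max - lambda_min = 2.44 - 0.49 = 1.95.
lambda_max + lambda_min = 2.44 + 0.49 = 2.93.
delta = 1.95/2.93 = 195/293.

195/293


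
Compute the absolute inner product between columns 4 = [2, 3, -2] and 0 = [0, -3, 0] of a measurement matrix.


Inner product: 2*0 + 3*-3 + -2*0
Products: [0, -9, 0]
Sum = -9.
|dot| = 9.

9


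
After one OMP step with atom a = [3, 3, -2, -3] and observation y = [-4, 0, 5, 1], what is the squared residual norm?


a^T a = 31.
a^T y = -25.
coeff = -25/31 = -25/31.
||r||^2 = 677/31.

677/31


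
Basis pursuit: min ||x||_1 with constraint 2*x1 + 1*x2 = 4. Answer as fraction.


Axis intercepts:
  x1 = 2, x2 = 0: L1 = 2
  x1 = 0, x2 = 4: L1 = 4
x* = (2, 0)
||x*||_1 = 2.

2


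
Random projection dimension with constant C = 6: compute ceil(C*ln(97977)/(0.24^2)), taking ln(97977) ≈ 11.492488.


ln(97977) ≈ 11.492488.
eps^2 = 0.24^2 = 0.0576.
C*ln(N)/eps^2 ≈ 6*11.492488/0.0576 ≈ 1197.1342.
m = ceil(1197.1342) = 1198.

1198
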